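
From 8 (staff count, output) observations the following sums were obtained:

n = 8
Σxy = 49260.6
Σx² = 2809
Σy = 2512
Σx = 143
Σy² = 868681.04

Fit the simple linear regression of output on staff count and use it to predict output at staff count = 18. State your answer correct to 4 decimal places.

316.1545

Sxx = Σx² − (Σx)²/n = 2809 − 2556.125 = 252.875
Sxy = Σxy − (Σx)(Σy)/n = 49260.6 − 44902 = 4358.6
b = Sxy/Sxx = 4358.6/252.875 = 17.236184
a = ȳ − b·x̄ = 314 − 17.236184·17.875 = 5.903213
ŷ(18) = a + b·18 = 5.903213 + 17.236184·18 = 316.154523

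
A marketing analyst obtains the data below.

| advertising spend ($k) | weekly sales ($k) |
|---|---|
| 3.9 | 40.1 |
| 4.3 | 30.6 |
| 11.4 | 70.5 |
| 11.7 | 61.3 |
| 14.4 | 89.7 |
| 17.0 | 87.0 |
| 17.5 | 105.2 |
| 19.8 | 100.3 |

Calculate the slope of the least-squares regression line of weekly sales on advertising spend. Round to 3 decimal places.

n = 8, Σx = 100, Σy = 584.7, Σxy = 8406.5, Σx² = 1495.2
Sxx = Σx² − (Σx)²/n = 1495.2 − 1250 = 245.2
Sxy = Σxy − (Σx)(Σy)/n = 8406.5 − 7308.75 = 1097.75
b = Sxy/Sxx = 1097.75/245.2 = 4.476958

4.477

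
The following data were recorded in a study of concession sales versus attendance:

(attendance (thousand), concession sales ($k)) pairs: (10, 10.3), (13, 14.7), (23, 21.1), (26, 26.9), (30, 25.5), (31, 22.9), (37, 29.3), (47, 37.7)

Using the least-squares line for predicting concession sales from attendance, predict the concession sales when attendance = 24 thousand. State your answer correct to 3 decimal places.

n = 8, Σx = 217, Σy = 188.4, Σxy = 5809.7, Σx² = 6913
Sxx = Σx² − (Σx)²/n = 6913 − 5886.125 = 1026.875
Sxy = Σxy − (Σx)(Σy)/n = 5809.7 − 5110.35 = 699.35
b = Sxy/Sxx = 699.35/1026.875 = 0.681047
a = ȳ − b·x̄ = 23.55 − 0.681047·27.125 = 5.076604
ŷ(24) = a + b·24 = 5.076604 + 0.681047·24 = 21.421729

21.422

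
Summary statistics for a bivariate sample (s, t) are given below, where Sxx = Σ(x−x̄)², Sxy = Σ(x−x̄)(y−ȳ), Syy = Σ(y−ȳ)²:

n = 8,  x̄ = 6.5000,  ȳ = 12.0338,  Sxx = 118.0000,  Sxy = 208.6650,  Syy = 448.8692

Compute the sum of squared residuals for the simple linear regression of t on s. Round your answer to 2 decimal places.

b = Sxy/Sxx = 208.665/118 = 1.768347
SSE = Syy − b·Sxy = 448.8692 − 1.768347·208.665 = 79.876978

79.88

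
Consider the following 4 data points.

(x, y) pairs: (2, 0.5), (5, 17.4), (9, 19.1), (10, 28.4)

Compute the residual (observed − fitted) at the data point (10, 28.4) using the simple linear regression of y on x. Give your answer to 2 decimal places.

1.91

n = 4, Σx = 26, Σy = 65.4, Σxy = 543.9, Σx² = 210
Sxx = Σx² − (Σx)²/n = 210 − 169 = 41
Sxy = Σxy − (Σx)(Σy)/n = 543.9 − 425.1 = 118.8
b = Sxy/Sxx = 118.8/41 = 2.897561
a = ȳ − b·x̄ = 16.35 − 2.897561·6.5 = -2.484146
ŷ(10) = -2.484146 + 2.897561·10 = 26.491463
residual = y − ŷ = 28.4 − 26.491463 = 1.908537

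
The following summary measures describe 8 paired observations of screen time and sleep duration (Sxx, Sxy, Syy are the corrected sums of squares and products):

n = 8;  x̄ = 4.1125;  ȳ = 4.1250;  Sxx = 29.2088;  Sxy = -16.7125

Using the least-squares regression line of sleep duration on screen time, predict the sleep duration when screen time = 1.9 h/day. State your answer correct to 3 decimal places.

5.391

b = Sxy/Sxx = -16.7125/29.2088 = -0.572173
a = ȳ − b·x̄ = 4.125 − (-0.572173)·4.1125 = 6.478063
ŷ(1.9) = a + b·1.9 = 6.478063 + (-0.572173)·1.9 = 5.390934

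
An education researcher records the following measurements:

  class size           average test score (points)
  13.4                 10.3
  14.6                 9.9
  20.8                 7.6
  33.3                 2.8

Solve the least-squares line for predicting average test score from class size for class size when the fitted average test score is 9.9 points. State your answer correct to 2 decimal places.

14.57

n = 4, Σx = 82.1, Σy = 30.6, Σxy = 533.88, Σx² = 1934.25
Sxx = Σx² − (Σx)²/n = 1934.25 − 1685.1025 = 249.1475
Sxy = Σxy − (Σx)(Σy)/n = 533.88 − 628.065 = -94.185
b = Sxy/Sxx = -94.185/249.1475 = -0.378029
a = ȳ − b·x̄ = 7.65 − (-0.378029)·20.525 = 15.409047
Set a + b·x = 9.9: x = (9.9 − 15.409047) / (-0.378029) = 14.573077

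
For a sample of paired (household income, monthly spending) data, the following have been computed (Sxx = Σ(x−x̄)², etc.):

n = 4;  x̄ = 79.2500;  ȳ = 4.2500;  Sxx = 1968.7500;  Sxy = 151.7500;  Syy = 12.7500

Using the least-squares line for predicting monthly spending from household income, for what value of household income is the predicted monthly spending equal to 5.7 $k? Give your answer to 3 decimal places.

98.062

b = Sxy/Sxx = 151.75/1968.75 = 0.077079
a = ȳ − b·x̄ = 4.25 − 0.077079·79.25 = -1.858540
Set a + b·x = 5.7: x = (5.7 − (-1.858540)) / 0.077079 = 98.061779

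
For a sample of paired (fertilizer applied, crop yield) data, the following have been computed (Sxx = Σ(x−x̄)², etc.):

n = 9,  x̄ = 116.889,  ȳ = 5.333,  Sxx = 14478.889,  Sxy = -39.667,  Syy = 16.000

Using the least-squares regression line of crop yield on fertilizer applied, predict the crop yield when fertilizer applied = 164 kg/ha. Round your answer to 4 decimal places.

5.2039

b = Sxy/Sxx = -39.667/14478.889 = -0.002740
a = ȳ − b·x̄ = 5.333 − (-0.002740)·116.889 = 5.653234
ŷ(164) = a + b·164 = 5.653234 + (-0.002740)·164 = 5.203933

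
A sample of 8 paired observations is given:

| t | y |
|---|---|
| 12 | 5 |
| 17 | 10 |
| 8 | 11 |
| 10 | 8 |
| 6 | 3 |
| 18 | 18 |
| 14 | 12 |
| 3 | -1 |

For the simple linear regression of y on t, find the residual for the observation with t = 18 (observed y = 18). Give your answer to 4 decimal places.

3.2912

n = 8, Σx = 88, Σy = 66, Σxy = 905, Σx² = 1162
Sxx = Σx² − (Σx)²/n = 1162 − 968 = 194
Sxy = Σxy − (Σx)(Σy)/n = 905 − 726 = 179
b = Sxy/Sxx = 179/194 = 0.922680
a = ȳ − b·x̄ = 8.25 − 0.922680·11 = -1.899485
ŷ(18) = -1.899485 + 0.922680·18 = 14.708763
residual = y − ŷ = 18 − 14.708763 = 3.291237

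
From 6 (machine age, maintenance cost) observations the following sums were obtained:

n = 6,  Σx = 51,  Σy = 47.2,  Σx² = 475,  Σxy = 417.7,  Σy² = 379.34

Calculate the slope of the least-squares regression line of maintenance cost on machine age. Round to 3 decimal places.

0.398

Sxx = Σx² − (Σx)²/n = 475 − 433.5 = 41.5
Sxy = Σxy − (Σx)(Σy)/n = 417.7 − 401.2 = 16.5
b = Sxy/Sxx = 16.5/41.5 = 0.397590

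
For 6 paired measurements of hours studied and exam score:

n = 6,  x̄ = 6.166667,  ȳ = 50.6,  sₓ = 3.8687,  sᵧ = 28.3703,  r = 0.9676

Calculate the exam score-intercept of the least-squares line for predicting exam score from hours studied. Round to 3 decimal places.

b = r · sᵧ/sₓ = 0.9676 · 28.3703/3.8687 = 7.095692
a = ȳ − b·x̄ = 50.6 − 7.095692·6.166667 = 6.843232

6.843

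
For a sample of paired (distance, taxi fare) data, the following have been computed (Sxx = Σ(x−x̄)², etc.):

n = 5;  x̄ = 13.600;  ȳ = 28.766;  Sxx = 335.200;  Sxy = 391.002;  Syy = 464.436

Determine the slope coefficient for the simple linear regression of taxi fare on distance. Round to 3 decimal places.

1.166

b = Sxy/Sxx = 391.002/335.2 = 1.166474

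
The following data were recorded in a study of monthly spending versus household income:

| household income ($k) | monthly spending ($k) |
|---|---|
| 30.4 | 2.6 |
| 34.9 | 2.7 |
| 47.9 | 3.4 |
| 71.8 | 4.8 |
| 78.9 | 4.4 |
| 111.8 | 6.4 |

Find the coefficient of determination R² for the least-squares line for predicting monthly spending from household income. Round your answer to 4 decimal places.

n = 6, Σx = 375.7, Σy = 24.3, Σxy = 1743.45, Σx² = 28316.27, Σy² = 108.97
Sxx = Σx² − (Σx)²/n = 28316.27 − 23525.081667 = 4791.188333
Sxy = Σxy − (Σx)(Σy)/n = 1743.45 − 1521.585 = 221.865
Syy = Σy² − (Σy)²/n = 108.97 − 98.415 = 10.555
R² = Sxy²/(Sxx·Syy) = (221.865)²/(4791.188333·10.555) = 0.973366

0.9734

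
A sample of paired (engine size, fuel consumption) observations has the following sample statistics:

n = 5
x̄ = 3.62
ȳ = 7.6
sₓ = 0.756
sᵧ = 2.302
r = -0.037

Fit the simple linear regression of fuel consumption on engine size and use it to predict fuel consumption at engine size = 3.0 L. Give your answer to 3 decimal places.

b = r · sᵧ/sₓ = -0.037 · 2.302/0.756 = -0.112664
a = ȳ − b·x̄ = 7.6 − (-0.112664)·3.62 = 8.007844
ŷ(3.0) = a + b·3.0 = 8.007844 + (-0.112664)·3 = 7.669852

7.670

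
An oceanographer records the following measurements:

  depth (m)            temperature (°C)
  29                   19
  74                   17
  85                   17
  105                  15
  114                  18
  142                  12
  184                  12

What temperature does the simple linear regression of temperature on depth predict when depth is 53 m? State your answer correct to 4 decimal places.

18.2449

n = 7, Σx = 733, Σy = 110, Σxy = 10793, Σx² = 91583
Sxx = Σx² − (Σx)²/n = 91583 − 76755.571429 = 14827.428571
Sxy = Σxy − (Σx)(Σy)/n = 10793 − 11518.571429 = -725.571429
b = Sxy/Sxx = -725.571429/14827.428571 = -0.048934
a = ȳ − b·x̄ = 15.714286 − (-0.048934)·104.714286 = 20.838417
ŷ(53) = a + b·53 = 20.838417 + (-0.048934)·53 = 18.244894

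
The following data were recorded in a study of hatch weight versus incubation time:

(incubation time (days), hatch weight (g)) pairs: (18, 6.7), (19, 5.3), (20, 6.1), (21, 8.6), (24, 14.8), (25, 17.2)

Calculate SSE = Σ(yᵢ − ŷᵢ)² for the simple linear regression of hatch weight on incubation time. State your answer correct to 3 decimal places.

n = 6, Σx = 127, Σy = 58.7, Σxy = 1309.1, Σx² = 2727, Σy² = 699.03
Sxx = Σx² − (Σx)²/n = 2727 − 2688.166667 = 38.833333
Sxy = Σxy − (Σx)(Σy)/n = 1309.1 − 1242.483333 = 66.616667
Syy = Σy² − (Σy)²/n = 699.03 − 574.281667 = 124.748333
b = Sxy/Sxx = 66.616667/38.833333 = 1.715451
SSE = Syy − b·Sxy = 124.748333 − 1.715451·66.616667 = 10.470730

10.471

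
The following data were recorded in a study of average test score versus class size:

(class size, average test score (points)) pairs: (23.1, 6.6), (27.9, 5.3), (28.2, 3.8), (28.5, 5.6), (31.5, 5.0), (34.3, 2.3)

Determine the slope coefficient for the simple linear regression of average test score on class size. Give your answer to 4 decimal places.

-0.3305

n = 6, Σx = 173.5, Σy = 28.6, Σxy = 803.48, Σx² = 5088.25
Sxx = Σx² − (Σx)²/n = 5088.25 − 5017.041667 = 71.208333
Sxy = Σxy − (Σx)(Σy)/n = 803.48 − 827.016667 = -23.536667
b = Sxy/Sxx = -23.536667/71.208333 = -0.330532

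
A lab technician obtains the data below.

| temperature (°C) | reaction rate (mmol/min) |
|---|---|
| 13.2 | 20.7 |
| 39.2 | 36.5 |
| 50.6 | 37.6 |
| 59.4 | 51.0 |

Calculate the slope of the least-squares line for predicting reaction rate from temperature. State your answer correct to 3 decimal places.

0.594

n = 4, Σx = 162.4, Σy = 145.8, Σxy = 6636, Σx² = 7799.6
Sxx = Σx² − (Σx)²/n = 7799.6 − 6593.44 = 1206.16
Sxy = Σxy − (Σx)(Σy)/n = 6636 − 5919.48 = 716.52
b = Sxy/Sxx = 716.52/1206.16 = 0.594051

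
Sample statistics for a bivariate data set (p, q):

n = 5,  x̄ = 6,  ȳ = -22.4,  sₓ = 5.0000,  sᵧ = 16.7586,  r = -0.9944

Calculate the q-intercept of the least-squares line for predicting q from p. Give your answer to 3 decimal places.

b = r · sᵧ/sₓ = -0.9944 · 16.7586/5 = -3.332950
a = ȳ − b·x̄ = -22.4 − (-3.332950)·6 = -2.402298

-2.402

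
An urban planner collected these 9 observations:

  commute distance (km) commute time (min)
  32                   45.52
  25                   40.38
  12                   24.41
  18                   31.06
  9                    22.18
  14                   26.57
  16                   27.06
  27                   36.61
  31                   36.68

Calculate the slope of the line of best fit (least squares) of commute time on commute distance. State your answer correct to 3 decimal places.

n = 9, Σx = 184, Σy = 290.47, Σxy = 6448.25, Σx² = 4340
Sxx = Σx² − (Σx)²/n = 4340 − 3761.777778 = 578.222222
Sxy = Σxy − (Σx)(Σy)/n = 6448.25 − 5938.497778 = 509.752222
b = Sxy/Sxx = 509.752222/578.222222 = 0.881585

0.882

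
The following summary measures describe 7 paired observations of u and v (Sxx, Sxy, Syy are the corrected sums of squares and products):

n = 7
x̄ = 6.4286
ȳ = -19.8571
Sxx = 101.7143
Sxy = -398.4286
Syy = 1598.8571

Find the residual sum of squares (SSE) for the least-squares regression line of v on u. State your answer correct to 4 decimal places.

b = Sxy/Sxx = -398.4286/101.7143 = -3.917135
SSE = Syy − b·Sxy = 1598.8571 − (-3.917135)·(-398.4286) = 38.158660

38.1587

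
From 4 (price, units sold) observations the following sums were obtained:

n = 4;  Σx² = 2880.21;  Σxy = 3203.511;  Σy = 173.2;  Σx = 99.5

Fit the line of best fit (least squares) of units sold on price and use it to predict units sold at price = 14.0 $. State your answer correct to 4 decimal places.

72.9562

Sxx = Σx² − (Σx)²/n = 2880.21 − 2475.0625 = 405.1475
Sxy = Σxy − (Σx)(Σy)/n = 3203.511 − 4308.35 = -1104.839
b = Sxy/Sxx = -1104.839/405.1475 = -2.727004
a = ȳ − b·x̄ = 43.3 − (-2.727004)·24.875 = 111.134234
ŷ(14.0) = a + b·14.0 = 111.134234 + (-2.727004)·14 = 72.956172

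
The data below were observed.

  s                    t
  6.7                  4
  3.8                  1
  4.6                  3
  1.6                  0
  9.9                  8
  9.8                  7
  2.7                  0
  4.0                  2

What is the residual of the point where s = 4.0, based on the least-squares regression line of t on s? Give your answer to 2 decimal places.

n = 8, Σx = 43.1, Σy = 25, Σxy = 200.2, Σx² = 300.39
Sxx = Σx² − (Σx)²/n = 300.39 − 232.20125 = 68.18875
Sxy = Σxy − (Σx)(Σy)/n = 200.2 − 134.6875 = 65.5125
b = Sxy/Sxx = 65.5125/68.18875 = 0.960752
a = ȳ − b·x̄ = 3.125 − 0.960752·5.3875 = -2.051053
ŷ(4.0) = -2.051053 + 0.960752·4 = 1.791956
residual = y − ŷ = 2 − 1.791956 = 0.208044

0.21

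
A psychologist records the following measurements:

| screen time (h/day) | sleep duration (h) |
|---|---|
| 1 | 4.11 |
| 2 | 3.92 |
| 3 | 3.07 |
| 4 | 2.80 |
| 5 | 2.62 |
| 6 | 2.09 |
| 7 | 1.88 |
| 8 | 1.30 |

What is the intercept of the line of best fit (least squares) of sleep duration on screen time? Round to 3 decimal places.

4.491

n = 8, Σx = 36, Σy = 21.79, Σxy = 81.56, Σx² = 204
Sxx = Σx² − (Σx)²/n = 204 − 162 = 42
Sxy = Σxy − (Σx)(Σy)/n = 81.56 − 98.055 = -16.495
b = Sxy/Sxx = -16.495/42 = -0.392738
a = ȳ − b·x̄ = 2.72375 − (-0.392738)·4.5 = 4.491071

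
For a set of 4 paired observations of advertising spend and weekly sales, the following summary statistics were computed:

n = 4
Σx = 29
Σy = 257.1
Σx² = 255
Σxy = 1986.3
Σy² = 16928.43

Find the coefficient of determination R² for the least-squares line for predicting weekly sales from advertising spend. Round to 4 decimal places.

Sxx = Σx² − (Σx)²/n = 255 − 210.25 = 44.75
Sxy = Σxy − (Σx)(Σy)/n = 1986.3 − 1863.975 = 122.325
Syy = Σy² − (Σy)²/n = 16928.43 − 16525.1025 = 403.3275
R² = Sxy²/(Sxx·Syy) = (122.325)²/(44.75·403.3275) = 0.829048

0.8290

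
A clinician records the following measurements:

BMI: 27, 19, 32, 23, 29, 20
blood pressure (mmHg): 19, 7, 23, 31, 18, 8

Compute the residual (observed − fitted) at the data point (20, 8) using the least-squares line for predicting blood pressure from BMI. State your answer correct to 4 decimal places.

n = 6, Σx = 150, Σy = 106, Σxy = 2777, Σx² = 3884
Sxx = Σx² − (Σx)²/n = 3884 − 3750 = 134
Sxy = Σxy − (Σx)(Σy)/n = 2777 − 2650 = 127
b = Sxy/Sxx = 127/134 = 0.947761
a = ȳ − b·x̄ = 17.666667 − 0.947761·25 = -6.027363
ŷ(20) = -6.027363 + 0.947761·20 = 12.927861
residual = y − ŷ = 8 − 12.927861 = -4.927861

-4.9279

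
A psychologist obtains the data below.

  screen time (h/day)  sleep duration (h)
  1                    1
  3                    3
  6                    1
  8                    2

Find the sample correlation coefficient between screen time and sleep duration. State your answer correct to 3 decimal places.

0.056

n = 4, Σx = 18, Σy = 7, Σxy = 32, Σx² = 110, Σy² = 15
Sxx = Σx² − (Σx)²/n = 110 − 81 = 29
Sxy = Σxy − (Σx)(Σy)/n = 32 − 31.5 = 0.5
Syy = Σy² − (Σy)²/n = 15 − 12.25 = 2.75
r = Sxy/√(Sxx·Syy) = 0.5/√(79.75) = 0.5/8.930286 = 0.055989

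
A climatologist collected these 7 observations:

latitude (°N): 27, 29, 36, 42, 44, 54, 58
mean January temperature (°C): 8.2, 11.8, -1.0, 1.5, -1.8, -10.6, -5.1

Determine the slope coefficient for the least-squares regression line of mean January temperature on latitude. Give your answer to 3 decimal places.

-0.578

n = 7, Σx = 290, Σy = 3, Σxy = -356.8, Σx² = 12846
Sxx = Σx² − (Σx)²/n = 12846 − 12014.285714 = 831.714286
Sxy = Σxy − (Σx)(Σy)/n = -356.8 − 124.285714 = -481.085714
b = Sxy/Sxx = -481.085714/831.714286 = -0.578427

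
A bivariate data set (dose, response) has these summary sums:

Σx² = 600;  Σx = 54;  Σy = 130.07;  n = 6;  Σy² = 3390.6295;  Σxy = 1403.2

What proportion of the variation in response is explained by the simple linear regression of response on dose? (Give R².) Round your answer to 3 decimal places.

0.831

Sxx = Σx² − (Σx)²/n = 600 − 486 = 114
Sxy = Σxy − (Σx)(Σy)/n = 1403.2 − 1170.63 = 232.57
Syy = Σy² − (Σy)²/n = 3390.6295 − 2819.700817 = 570.928683
R² = Sxy²/(Sxx·Syy) = (232.57)²/(114·570.928683) = 0.831038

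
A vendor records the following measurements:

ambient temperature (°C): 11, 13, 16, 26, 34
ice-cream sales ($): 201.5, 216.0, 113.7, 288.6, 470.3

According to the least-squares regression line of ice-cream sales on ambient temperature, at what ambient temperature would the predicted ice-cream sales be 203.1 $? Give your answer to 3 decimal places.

15.423

n = 5, Σx = 100, Σy = 1290.1, Σxy = 30337.5, Σx² = 2378
Sxx = Σx² − (Σx)²/n = 2378 − 2000 = 378
Sxy = Σxy − (Σx)(Σy)/n = 30337.5 − 25802 = 4535.5
b = Sxy/Sxx = 4535.5/378 = 11.998677
a = ȳ − b·x̄ = 258.02 − 11.998677·20 = 18.046455
Set a + b·x = 203.1: x = (203.1 − 18.046455) / 11.998677 = 15.422829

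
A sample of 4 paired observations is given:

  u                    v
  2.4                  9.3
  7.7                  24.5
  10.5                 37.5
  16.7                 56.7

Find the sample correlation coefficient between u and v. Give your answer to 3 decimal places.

0.997

n = 4, Σx = 37.3, Σy = 128, Σxy = 1551.61, Σx² = 454.19, Σy² = 5307.88
Sxx = Σx² − (Σx)²/n = 454.19 − 347.8225 = 106.3675
Sxy = Σxy − (Σx)(Σy)/n = 1551.61 − 1193.6 = 358.01
Syy = Σy² − (Σy)²/n = 5307.88 − 4096 = 1211.88
r = Sxy/√(Sxx·Syy) = 358.01/√(128904.6459) = 358.01/359.032931 = 0.997151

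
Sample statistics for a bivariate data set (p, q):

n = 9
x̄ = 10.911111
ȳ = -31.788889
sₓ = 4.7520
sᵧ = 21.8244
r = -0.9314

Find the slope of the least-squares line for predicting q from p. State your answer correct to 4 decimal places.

-4.2776

b = r · sᵧ/sₓ = -0.9314 · 21.8244/4.752 = -4.277619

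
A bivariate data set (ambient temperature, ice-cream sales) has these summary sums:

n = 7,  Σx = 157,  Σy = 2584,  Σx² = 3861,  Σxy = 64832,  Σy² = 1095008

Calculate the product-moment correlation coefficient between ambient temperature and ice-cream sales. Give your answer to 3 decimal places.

Sxx = Σx² − (Σx)²/n = 3861 − 3521.285714 = 339.714286
Sxy = Σxy − (Σx)(Σy)/n = 64832 − 57955.428571 = 6876.571429
Syy = Σy² − (Σy)²/n = 1095008 − 953865.142857 = 141142.857143
r = Sxy/√(Sxx·Syy) = 6876.571429/√(47948244.897959) = 6876.571429/6924.467120 = 0.993083

0.993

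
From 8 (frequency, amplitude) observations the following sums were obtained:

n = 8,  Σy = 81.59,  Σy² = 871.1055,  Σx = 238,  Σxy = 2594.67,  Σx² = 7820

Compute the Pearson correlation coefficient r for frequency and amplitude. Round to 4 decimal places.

0.9857

Sxx = Σx² − (Σx)²/n = 7820 − 7080.5 = 739.5
Sxy = Σxy − (Σx)(Σy)/n = 2594.67 − 2427.3025 = 167.3675
Syy = Σy² − (Σy)²/n = 871.1055 − 832.116013 = 38.989488
r = Sxy/√(Sxx·Syy) = 167.3675/√(28832.726006) = 167.3675/169.802020 = 0.985663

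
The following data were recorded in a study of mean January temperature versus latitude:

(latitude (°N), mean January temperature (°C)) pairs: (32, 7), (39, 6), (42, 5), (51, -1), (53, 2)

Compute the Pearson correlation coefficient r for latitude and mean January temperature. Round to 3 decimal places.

-0.895

n = 5, Σx = 217, Σy = 19, Σxy = 723, Σx² = 9719, Σy² = 115
Sxx = Σx² − (Σx)²/n = 9719 − 9417.8 = 301.2
Sxy = Σxy − (Σx)(Σy)/n = 723 − 824.6 = -101.6
Syy = Σy² − (Σy)²/n = 115 − 72.2 = 42.8
r = Sxy/√(Sxx·Syy) = -101.6/√(12891.36) = -101.6/113.540125 = -0.894838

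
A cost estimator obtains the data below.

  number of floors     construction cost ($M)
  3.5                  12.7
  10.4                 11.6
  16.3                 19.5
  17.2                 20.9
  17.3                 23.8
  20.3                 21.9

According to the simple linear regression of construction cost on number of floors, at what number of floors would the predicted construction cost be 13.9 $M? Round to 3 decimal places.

n = 6, Σx = 85, Σy = 110.4, Σxy = 1698.73, Σx² = 1393.32
Sxx = Σx² − (Σx)²/n = 1393.32 − 1204.166667 = 189.153333
Sxy = Σxy − (Σx)(Σy)/n = 1698.73 − 1564 = 134.73
b = Sxy/Sxx = 134.73/189.153333 = 0.712279
a = ȳ − b·x̄ = 18.4 − 0.712279·14.166667 = 8.309377
Set a + b·x = 13.9: x = (13.9 − 8.309377) / 0.712279 = 7.848920

7.849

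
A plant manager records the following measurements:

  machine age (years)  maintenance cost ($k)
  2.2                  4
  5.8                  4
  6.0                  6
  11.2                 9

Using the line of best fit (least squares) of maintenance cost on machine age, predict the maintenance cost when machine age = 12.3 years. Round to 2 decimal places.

n = 4, Σx = 25.2, Σy = 23, Σxy = 168.8, Σx² = 199.92
Sxx = Σx² − (Σx)²/n = 199.92 − 158.76 = 41.16
Sxy = Σxy − (Σx)(Σy)/n = 168.8 − 144.9 = 23.9
b = Sxy/Sxx = 23.9/41.16 = 0.580661
a = ȳ − b·x̄ = 5.75 − 0.580661·6.3 = 2.091837
ŷ(12.3) = a + b·12.3 = 2.091837 + 0.580661·12.3 = 9.233965

9.23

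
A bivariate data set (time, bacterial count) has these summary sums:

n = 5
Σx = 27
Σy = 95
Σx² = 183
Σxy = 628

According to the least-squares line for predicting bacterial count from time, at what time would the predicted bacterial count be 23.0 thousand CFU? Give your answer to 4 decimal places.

6.6939

Sxx = Σx² − (Σx)²/n = 183 − 145.8 = 37.2
Sxy = Σxy − (Σx)(Σy)/n = 628 − 513 = 115
b = Sxy/Sxx = 115/37.2 = 3.091398
a = ȳ − b·x̄ = 19 − 3.091398·5.4 = 2.306452
Set a + b·x = 23.0: x = (23.0 − 2.306452) / 3.091398 = 6.693913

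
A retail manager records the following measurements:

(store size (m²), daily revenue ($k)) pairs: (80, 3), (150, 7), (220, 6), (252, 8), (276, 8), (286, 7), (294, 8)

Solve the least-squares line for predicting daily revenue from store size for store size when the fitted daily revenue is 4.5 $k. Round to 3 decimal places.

105.497

n = 7, Σx = 1558, Σy = 47, Σxy = 11188, Σx² = 385212
Sxx = Σx² − (Σx)²/n = 385212 − 346766.285714 = 38445.714286
Sxy = Σxy − (Σx)(Σy)/n = 11188 − 10460.857143 = 727.142857
b = Sxy/Sxx = 727.142857/38445.714286 = 0.018913
a = ȳ − b·x̄ = 6.714286 − 0.018913·222.571429 = 2.504682
Set a + b·x = 4.5: x = (4.5 − 2.504682) / 0.018913 = 105.497053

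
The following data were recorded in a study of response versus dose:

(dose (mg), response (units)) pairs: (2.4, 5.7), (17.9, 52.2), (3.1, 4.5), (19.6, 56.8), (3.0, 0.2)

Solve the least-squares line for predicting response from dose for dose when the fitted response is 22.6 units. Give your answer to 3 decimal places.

n = 5, Σx = 46, Σy = 119.4, Σxy = 2075.89, Σx² = 728.94
Sxx = Σx² − (Σx)²/n = 728.94 − 423.2 = 305.74
Sxy = Σxy − (Σx)(Σy)/n = 2075.89 − 1098.48 = 977.41
b = Sxy/Sxx = 977.41/305.74 = 3.196867
a = ȳ − b·x̄ = 23.88 − 3.196867·9.2 = -5.531173
Set a + b·x = 22.6: x = (22.6 − (-5.531173)) / 3.196867 = 8.799608

8.800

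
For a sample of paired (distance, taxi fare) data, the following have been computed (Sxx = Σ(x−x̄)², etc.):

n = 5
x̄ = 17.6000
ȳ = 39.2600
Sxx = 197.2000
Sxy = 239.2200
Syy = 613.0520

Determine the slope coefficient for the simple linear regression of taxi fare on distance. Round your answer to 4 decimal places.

1.2131

b = Sxy/Sxx = 239.22/197.2 = 1.213083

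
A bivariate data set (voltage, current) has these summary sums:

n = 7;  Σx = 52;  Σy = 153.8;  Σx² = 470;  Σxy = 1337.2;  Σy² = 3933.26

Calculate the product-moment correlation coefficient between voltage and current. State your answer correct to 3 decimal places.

0.904

Sxx = Σx² − (Σx)²/n = 470 − 386.285714 = 83.714286
Sxy = Σxy − (Σx)(Σy)/n = 1337.2 − 1142.514286 = 194.685714
Syy = Σy² − (Σy)²/n = 3933.26 − 3379.205714 = 554.054286
r = Sxy/√(Sxx·Syy) = 194.685714/√(46382.258776) = 194.685714/215.365408 = 0.903979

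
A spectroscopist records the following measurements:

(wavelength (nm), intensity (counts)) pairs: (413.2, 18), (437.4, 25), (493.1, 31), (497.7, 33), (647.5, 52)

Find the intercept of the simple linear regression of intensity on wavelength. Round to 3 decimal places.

n = 5, Σx = 2488.9, Σy = 159, Σxy = 83752.8, Σx² = 1272162.15
Sxx = Σx² − (Σx)²/n = 1272162.15 − 1238924.642 = 33237.508
Sxy = Σxy − (Σx)(Σy)/n = 83752.8 − 79147.02 = 4605.78
b = Sxy/Sxx = 4605.78/33237.508 = 0.138572
a = ȳ − b·x̄ = 31.8 − 0.138572·497.78 = -37.178251

-37.178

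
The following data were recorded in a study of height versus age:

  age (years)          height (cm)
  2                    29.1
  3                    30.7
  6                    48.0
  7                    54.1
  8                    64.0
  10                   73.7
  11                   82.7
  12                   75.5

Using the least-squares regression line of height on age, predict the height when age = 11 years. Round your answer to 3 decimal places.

77.167

n = 8, Σx = 59, Σy = 457.8, Σxy = 3881.7, Σx² = 527
Sxx = Σx² − (Σx)²/n = 527 − 435.125 = 91.875
Sxy = Σxy − (Σx)(Σy)/n = 3881.7 − 3376.275 = 505.425
b = Sxy/Sxx = 505.425/91.875 = 5.501224
a = ȳ − b·x̄ = 57.225 − 5.501224·7.375 = 16.653469
ŷ(11) = a + b·11 = 16.653469 + 5.501224·11 = 77.166939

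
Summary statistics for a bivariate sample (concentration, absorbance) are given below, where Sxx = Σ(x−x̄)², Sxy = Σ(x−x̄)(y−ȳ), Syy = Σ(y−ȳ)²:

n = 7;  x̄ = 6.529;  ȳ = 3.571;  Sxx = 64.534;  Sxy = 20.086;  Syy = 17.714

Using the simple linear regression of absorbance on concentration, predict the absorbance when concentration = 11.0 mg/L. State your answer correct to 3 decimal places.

4.963

b = Sxy/Sxx = 20.086/64.534 = 0.311247
a = ȳ − b·x̄ = 3.571 − 0.311247·6.529 = 1.538870
ŷ(11.0) = a + b·11.0 = 1.538870 + 0.311247·11 = 4.962584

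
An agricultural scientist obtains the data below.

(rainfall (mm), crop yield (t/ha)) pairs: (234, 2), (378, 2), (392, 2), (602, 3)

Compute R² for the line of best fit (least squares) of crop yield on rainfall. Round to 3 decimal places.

0.778

n = 4, Σx = 1606, Σy = 9, Σxy = 3814, Σx² = 713708, Σy² = 21
Sxx = Σx² − (Σx)²/n = 713708 − 644809 = 68899
Sxy = Σxy − (Σx)(Σy)/n = 3814 − 3613.5 = 200.5
Syy = Σy² − (Σy)²/n = 21 − 20.25 = 0.75
R² = Sxy²/(Sxx·Syy) = (200.5)²/(68899·0.75) = 0.777955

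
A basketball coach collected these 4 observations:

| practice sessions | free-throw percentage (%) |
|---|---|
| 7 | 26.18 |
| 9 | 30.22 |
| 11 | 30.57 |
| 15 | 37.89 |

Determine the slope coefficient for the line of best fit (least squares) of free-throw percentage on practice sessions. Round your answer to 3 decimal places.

n = 4, Σx = 42, Σy = 124.86, Σxy = 1359.86, Σx² = 476
Sxx = Σx² − (Σx)²/n = 476 − 441 = 35
Sxy = Σxy − (Σx)(Σy)/n = 1359.86 − 1311.03 = 48.83
b = Sxy/Sxx = 48.83/35 = 1.395143

1.395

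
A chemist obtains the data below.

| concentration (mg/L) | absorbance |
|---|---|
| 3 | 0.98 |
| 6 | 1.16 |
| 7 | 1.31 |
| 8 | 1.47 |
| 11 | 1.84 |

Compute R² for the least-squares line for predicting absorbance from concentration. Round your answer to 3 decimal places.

0.964

n = 5, Σx = 35, Σy = 6.76, Σxy = 51.07, Σx² = 279, Σy² = 9.5686
Sxx = Σx² − (Σx)²/n = 279 − 245 = 34
Sxy = Σxy − (Σx)(Σy)/n = 51.07 − 47.32 = 3.75
Syy = Σy² − (Σy)²/n = 9.5686 − 9.13952 = 0.42908
R² = Sxy²/(Sxx·Syy) = (3.75)²/(34·0.42908) = 0.963930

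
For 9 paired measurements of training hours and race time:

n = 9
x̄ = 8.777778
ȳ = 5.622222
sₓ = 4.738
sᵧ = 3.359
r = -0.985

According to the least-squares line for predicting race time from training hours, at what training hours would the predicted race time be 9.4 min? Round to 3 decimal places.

b = r · sᵧ/sₓ = -0.985 · 3.359/4.738 = -0.698315
a = ȳ − b·x̄ = 5.622222 − (-0.698315)·8.777778 = 11.751873
Set a + b·x = 9.4: x = (9.4 − 11.751873) / (-0.698315) = 3.367928

3.368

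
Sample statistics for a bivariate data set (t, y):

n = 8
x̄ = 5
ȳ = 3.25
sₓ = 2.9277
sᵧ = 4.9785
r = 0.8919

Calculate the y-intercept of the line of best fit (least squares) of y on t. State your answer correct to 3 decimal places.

-4.333

b = r · sᵧ/sₓ = 0.8919 · 4.9785/2.9277 = 1.516660
a = ȳ − b·x̄ = 3.25 − 1.516660·5 = -4.333298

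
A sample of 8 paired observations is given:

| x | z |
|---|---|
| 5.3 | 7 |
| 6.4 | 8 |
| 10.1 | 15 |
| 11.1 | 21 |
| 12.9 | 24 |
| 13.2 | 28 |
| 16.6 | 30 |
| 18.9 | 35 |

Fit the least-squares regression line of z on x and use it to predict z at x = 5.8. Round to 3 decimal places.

8.011

n = 8, Σx = 94.5, Σy = 168, Σxy = 2311.6, Σx² = 1267.69
Sxx = Σx² − (Σx)²/n = 1267.69 − 1116.28125 = 151.40875
Sxy = Σxy − (Σx)(Σy)/n = 2311.6 − 1984.5 = 327.1
b = Sxy/Sxx = 327.1/151.40875 = 2.160377
a = ȳ − b·x̄ = 21 − 2.160377·11.8125 = -4.519455
ŷ(5.8) = a + b·5.8 = -4.519455 + 2.160377·5.8 = 8.010733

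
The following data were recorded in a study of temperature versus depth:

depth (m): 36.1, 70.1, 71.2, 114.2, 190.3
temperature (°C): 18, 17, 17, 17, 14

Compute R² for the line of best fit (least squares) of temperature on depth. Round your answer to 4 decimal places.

n = 5, Σx = 481.9, Σy = 83, Σxy = 7657.5, Σx² = 60542.39, Σy² = 1387
Sxx = Σx² − (Σx)²/n = 60542.39 − 46445.522 = 14096.868
Sxy = Σxy − (Σx)(Σy)/n = 7657.5 − 7999.54 = -342.04
Syy = Σy² − (Σy)²/n = 1387 − 1377.8 = 9.2
R² = Sxy²/(Sxx·Syy) = (-342.04)²/(14096.868·9.2) = 0.902076

0.9021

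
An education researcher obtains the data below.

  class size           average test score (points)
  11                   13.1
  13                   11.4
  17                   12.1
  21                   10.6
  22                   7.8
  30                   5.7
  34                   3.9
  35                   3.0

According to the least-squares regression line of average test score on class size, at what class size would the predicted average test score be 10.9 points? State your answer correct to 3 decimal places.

16.900

n = 8, Σx = 183, Σy = 67.6, Σxy = 1300.8, Σx² = 4785
Sxx = Σx² − (Σx)²/n = 4785 − 4186.125 = 598.875
Sxy = Σxy − (Σx)(Σy)/n = 1300.8 − 1546.35 = -245.55
b = Sxy/Sxx = -245.55/598.875 = -0.410019
a = ȳ − b·x̄ = 8.45 − (-0.410019)·22.875 = 17.829180
Set a + b·x = 10.9: x = (10.9 − 17.829180) / (-0.410019) = 16.899664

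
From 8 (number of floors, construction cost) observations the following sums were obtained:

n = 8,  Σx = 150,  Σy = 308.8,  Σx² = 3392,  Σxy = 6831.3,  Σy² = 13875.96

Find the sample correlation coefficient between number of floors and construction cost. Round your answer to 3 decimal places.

0.978

Sxx = Σx² − (Σx)²/n = 3392 − 2812.5 = 579.5
Sxy = Σxy − (Σx)(Σy)/n = 6831.3 − 5790 = 1041.3
Syy = Σy² − (Σy)²/n = 13875.96 − 11919.68 = 1956.28
r = Sxy/√(Sxx·Syy) = 1041.3/√(1133664.26) = 1041.3/1064.736709 = 0.977988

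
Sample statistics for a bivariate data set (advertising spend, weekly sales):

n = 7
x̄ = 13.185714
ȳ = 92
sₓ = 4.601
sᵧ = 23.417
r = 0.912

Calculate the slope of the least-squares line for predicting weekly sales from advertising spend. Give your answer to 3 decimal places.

b = r · sᵧ/sₓ = 0.912 · 23.417/4.601 = 4.641666

4.642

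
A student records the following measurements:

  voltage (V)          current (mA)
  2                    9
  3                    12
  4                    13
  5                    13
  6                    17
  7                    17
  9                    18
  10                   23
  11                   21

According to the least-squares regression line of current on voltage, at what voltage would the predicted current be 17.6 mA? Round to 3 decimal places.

n = 9, Σx = 57, Σy = 143, Σxy = 1015, Σx² = 441
Sxx = Σx² − (Σx)²/n = 441 − 361 = 80
Sxy = Σxy − (Σx)(Σy)/n = 1015 − 905.666667 = 109.333333
b = Sxy/Sxx = 109.333333/80 = 1.366667
a = ȳ − b·x̄ = 15.888889 − 1.366667·6.333333 = 7.233333
Set a + b·x = 17.6: x = (17.6 − 7.233333) / 1.366667 = 7.585366

7.585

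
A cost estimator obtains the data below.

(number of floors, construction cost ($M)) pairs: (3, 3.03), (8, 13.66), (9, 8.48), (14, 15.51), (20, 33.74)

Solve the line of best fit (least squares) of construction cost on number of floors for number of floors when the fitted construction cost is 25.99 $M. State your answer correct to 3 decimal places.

n = 5, Σx = 54, Σy = 74.42, Σxy = 1086.63, Σx² = 750
Sxx = Σx² − (Σx)²/n = 750 − 583.2 = 166.8
Sxy = Σxy − (Σx)(Σy)/n = 1086.63 − 803.736 = 282.894
b = Sxy/Sxx = 282.894/166.8 = 1.696007
a = ȳ − b·x̄ = 14.884 − 1.696007·10.8 = -3.432878
Set a + b·x = 25.99: x = (25.99 − (-3.432878)) / 1.696007 = 17.348321

17.348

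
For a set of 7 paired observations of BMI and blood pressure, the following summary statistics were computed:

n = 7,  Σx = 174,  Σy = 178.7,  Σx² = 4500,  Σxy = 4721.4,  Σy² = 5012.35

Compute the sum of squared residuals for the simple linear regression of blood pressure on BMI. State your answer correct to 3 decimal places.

3.856

Sxx = Σx² − (Σx)²/n = 4500 − 4325.142857 = 174.857143
Sxy = Σxy − (Σx)(Σy)/n = 4721.4 − 4441.971429 = 279.428571
Syy = Σy² − (Σy)²/n = 5012.35 − 4561.955714 = 450.394286
b = Sxy/Sxx = 279.428571/174.857143 = 1.598039
SSE = Syy − b·Sxy = 450.394286 − 1.598039·279.428571 = 3.856471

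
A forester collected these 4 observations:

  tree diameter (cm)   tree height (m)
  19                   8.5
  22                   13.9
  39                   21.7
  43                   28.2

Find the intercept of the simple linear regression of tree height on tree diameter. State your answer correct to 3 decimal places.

n = 4, Σx = 123, Σy = 72.3, Σxy = 2526.2, Σx² = 4215
Sxx = Σx² − (Σx)²/n = 4215 − 3782.25 = 432.75
Sxy = Σxy − (Σx)(Σy)/n = 2526.2 − 2223.225 = 302.975
b = Sxy/Sxx = 302.975/432.75 = 0.700116
a = ȳ − b·x̄ = 18.075 − 0.700116·30.75 = -3.453553

-3.454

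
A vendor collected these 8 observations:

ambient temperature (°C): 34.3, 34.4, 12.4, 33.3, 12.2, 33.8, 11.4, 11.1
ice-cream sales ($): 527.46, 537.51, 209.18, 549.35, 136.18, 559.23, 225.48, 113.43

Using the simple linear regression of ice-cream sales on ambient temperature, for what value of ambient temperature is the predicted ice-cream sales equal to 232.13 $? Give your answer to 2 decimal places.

15.40

n = 8, Σx = 182.9, Σy = 2857.82, Σxy = 81862.324, Σx² = 5166.95
Sxx = Σx² − (Σx)²/n = 5166.95 − 4181.55125 = 985.39875
Sxy = Σxy − (Σx)(Σy)/n = 81862.324 − 65336.90975 = 16525.41425
b = Sxy/Sxx = 16525.41425/985.39875 = 16.770281
a = ȳ − b·x̄ = 357.2275 − 16.770281·22.8625 = -26.183057
Set a + b·x = 232.13: x = (232.13 − (-26.183057)) / 16.770281 = 15.403025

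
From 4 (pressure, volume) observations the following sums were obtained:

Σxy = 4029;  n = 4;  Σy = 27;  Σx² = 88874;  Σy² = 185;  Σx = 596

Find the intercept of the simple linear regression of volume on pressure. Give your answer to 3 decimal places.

-6.021

Sxx = Σx² − (Σx)²/n = 88874 − 88804 = 70
Sxy = Σxy − (Σx)(Σy)/n = 4029 − 4023 = 6
b = Sxy/Sxx = 6/70 = 0.085714
a = ȳ − b·x̄ = 6.75 − 0.085714·149 = -6.021429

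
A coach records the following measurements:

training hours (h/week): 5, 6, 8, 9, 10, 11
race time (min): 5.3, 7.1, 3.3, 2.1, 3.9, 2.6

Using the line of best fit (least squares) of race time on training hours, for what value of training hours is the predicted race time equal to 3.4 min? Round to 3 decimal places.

9.227

n = 6, Σx = 49, Σy = 24.3, Σxy = 182, Σx² = 427
Sxx = Σx² − (Σx)²/n = 427 − 400.166667 = 26.833333
Sxy = Σxy − (Σx)(Σy)/n = 182 − 198.45 = -16.45
b = Sxy/Sxx = -16.45/26.833333 = -0.613043
a = ȳ − b·x̄ = 4.05 − (-0.613043)·8.166667 = 9.056522
Set a + b·x = 3.4: x = (3.4 − 9.056522) / (-0.613043) = 9.226950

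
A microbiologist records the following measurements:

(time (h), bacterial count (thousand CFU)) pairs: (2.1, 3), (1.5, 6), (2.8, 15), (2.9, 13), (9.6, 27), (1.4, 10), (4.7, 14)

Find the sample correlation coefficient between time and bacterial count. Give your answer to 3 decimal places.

n = 7, Σx = 25, Σy = 88, Σxy = 434, Σx² = 139.12, Σy² = 1464
Sxx = Σx² − (Σx)²/n = 139.12 − 89.285714 = 49.834286
Sxy = Σxy − (Σx)(Σy)/n = 434 − 314.285714 = 119.714286
Syy = Σy² − (Σy)²/n = 1464 − 1106.285714 = 357.714286
r = Sxy/√(Sxx·Syy) = 119.714286/√(17826.435918) = 119.714286/133.515677 = 0.896631

0.897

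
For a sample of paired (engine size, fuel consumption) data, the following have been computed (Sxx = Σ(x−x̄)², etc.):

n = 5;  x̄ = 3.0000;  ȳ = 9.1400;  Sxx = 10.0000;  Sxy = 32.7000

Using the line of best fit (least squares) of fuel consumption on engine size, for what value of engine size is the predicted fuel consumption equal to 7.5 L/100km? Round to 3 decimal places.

b = Sxy/Sxx = 32.7/10 = 3.27
a = ȳ − b·x̄ = 9.14 − 3.27·3 = -0.67
Set a + b·x = 7.5: x = (7.5 − (-0.67)) / 3.27 = 2.498471

2.498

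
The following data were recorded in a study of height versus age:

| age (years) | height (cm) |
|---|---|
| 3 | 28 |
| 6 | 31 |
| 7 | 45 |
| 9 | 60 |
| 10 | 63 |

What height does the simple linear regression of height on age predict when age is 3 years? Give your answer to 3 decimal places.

23.267

n = 5, Σx = 35, Σy = 227, Σxy = 1755, Σx² = 275
Sxx = Σx² − (Σx)²/n = 275 − 245 = 30
Sxy = Σxy − (Σx)(Σy)/n = 1755 − 1589 = 166
b = Sxy/Sxx = 166/30 = 5.533333
a = ȳ − b·x̄ = 45.4 − 5.533333·7 = 6.666667
ŷ(3) = a + b·3 = 6.666667 + 5.533333·3 = 23.266667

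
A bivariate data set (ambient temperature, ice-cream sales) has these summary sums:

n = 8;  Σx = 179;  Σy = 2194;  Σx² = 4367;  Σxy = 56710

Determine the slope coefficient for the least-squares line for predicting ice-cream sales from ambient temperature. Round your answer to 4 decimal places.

Sxx = Σx² − (Σx)²/n = 4367 − 4005.125 = 361.875
Sxy = Σxy − (Σx)(Σy)/n = 56710 − 49090.75 = 7619.25
b = Sxy/Sxx = 7619.25/361.875 = 21.054922

21.0549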